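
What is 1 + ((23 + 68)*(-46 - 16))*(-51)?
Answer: 287743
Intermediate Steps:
1 + ((23 + 68)*(-46 - 16))*(-51) = 1 + (91*(-62))*(-51) = 1 - 5642*(-51) = 1 + 287742 = 287743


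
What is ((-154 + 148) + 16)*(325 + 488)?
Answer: 8130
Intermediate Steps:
((-154 + 148) + 16)*(325 + 488) = (-6 + 16)*813 = 10*813 = 8130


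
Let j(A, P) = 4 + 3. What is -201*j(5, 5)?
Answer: -1407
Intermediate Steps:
j(A, P) = 7
-201*j(5, 5) = -201*7 = -1407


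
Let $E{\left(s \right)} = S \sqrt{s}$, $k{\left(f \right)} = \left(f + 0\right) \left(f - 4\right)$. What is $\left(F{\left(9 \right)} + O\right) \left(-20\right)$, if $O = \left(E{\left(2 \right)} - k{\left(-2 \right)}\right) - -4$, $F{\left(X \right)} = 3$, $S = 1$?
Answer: $100 - 20 \sqrt{2} \approx 71.716$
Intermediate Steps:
$k{\left(f \right)} = f \left(-4 + f\right)$
$E{\left(s \right)} = \sqrt{s}$ ($E{\left(s \right)} = 1 \sqrt{s} = \sqrt{s}$)
$O = -8 + \sqrt{2}$ ($O = \left(\sqrt{2} - - 2 \left(-4 - 2\right)\right) - -4 = \left(\sqrt{2} - \left(-2\right) \left(-6\right)\right) + 4 = \left(\sqrt{2} - 12\right) + 4 = \left(-12 + \sqrt{2}\right) + 4 = -8 + \sqrt{2} \approx -6.5858$)
$\left(F{\left(9 \right)} + O\right) \left(-20\right) = \left(3 - \left(8 - \sqrt{2}\right)\right) \left(-20\right) = \left(-5 + \sqrt{2}\right) \left(-20\right) = 100 - 20 \sqrt{2}$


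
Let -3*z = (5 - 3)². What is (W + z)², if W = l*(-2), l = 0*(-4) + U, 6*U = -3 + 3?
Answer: 16/9 ≈ 1.7778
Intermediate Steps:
U = 0 (U = (-3 + 3)/6 = (⅙)*0 = 0)
l = 0 (l = 0*(-4) + 0 = 0 + 0 = 0)
z = -4/3 (z = -(5 - 3)²/3 = -⅓*2² = -⅓*4 = -4/3 ≈ -1.3333)
W = 0 (W = 0*(-2) = 0)
(W + z)² = (0 - 4/3)² = (-4/3)² = 16/9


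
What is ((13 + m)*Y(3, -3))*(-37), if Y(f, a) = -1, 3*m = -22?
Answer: 629/3 ≈ 209.67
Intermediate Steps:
m = -22/3 (m = (⅓)*(-22) = -22/3 ≈ -7.3333)
((13 + m)*Y(3, -3))*(-37) = ((13 - 22/3)*(-1))*(-37) = ((17/3)*(-1))*(-37) = -17/3*(-37) = 629/3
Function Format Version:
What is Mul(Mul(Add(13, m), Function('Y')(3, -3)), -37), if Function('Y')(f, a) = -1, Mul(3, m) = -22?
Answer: Rational(629, 3) ≈ 209.67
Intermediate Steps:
m = Rational(-22, 3) (m = Mul(Rational(1, 3), -22) = Rational(-22, 3) ≈ -7.3333)
Mul(Mul(Add(13, m), Function('Y')(3, -3)), -37) = Mul(Mul(Add(13, Rational(-22, 3)), -1), -37) = Mul(Mul(Rational(17, 3), -1), -37) = Mul(Rational(-17, 3), -37) = Rational(629, 3)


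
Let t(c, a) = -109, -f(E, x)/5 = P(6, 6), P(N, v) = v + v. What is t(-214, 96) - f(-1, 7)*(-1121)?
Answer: -67369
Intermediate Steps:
P(N, v) = 2*v
f(E, x) = -60 (f(E, x) = -10*6 = -5*12 = -60)
t(-214, 96) - f(-1, 7)*(-1121) = -109 - 1*(-60)*(-1121) = -109 + 60*(-1121) = -109 - 67260 = -67369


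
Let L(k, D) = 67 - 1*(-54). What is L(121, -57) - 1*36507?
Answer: -36386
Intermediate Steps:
L(k, D) = 121 (L(k, D) = 67 + 54 = 121)
L(121, -57) - 1*36507 = 121 - 1*36507 = 121 - 36507 = -36386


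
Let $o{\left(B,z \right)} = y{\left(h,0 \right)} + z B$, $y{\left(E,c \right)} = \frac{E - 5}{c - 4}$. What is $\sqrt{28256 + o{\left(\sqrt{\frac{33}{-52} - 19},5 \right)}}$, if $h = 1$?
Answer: $\frac{\sqrt{19101732 + 130 i \sqrt{13273}}}{26} \approx 168.1 + 0.0659 i$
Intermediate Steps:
$y{\left(E,c \right)} = \frac{-5 + E}{-4 + c}$
$o{\left(B,z \right)} = 1 + B z$ ($o{\left(B,z \right)} = \frac{-5 + 1}{-4 + 0} + z B = \frac{1}{-4} \left(-4\right) + B z = \left(- \frac{1}{4}\right) \left(-4\right) + B z = 1 + B z$)
$\sqrt{28256 + o{\left(\sqrt{\frac{33}{-52} - 19},5 \right)}} = \sqrt{28256 + \left(1 + \sqrt{\frac{33}{-52} - 19} \cdot 5\right)} = \sqrt{28256 + \left(1 + \sqrt{33 \left(- \frac{1}{52}\right) - 19} \cdot 5\right)} = \sqrt{28256 + \left(1 + \sqrt{- \frac{33}{52} - 19} \cdot 5\right)} = \sqrt{28256 + \left(1 + \sqrt{- \frac{1021}{52}} \cdot 5\right)} = \sqrt{28256 + \left(1 + \frac{i \sqrt{13273}}{26} \cdot 5\right)} = \sqrt{28256 + \left(1 + \frac{5 i \sqrt{13273}}{26}\right)} = \sqrt{28257 + \frac{5 i \sqrt{13273}}{26}}$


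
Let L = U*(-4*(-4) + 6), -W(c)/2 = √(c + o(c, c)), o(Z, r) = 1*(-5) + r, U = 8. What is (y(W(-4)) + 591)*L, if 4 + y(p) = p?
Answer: 103312 - 352*I*√13 ≈ 1.0331e+5 - 1269.2*I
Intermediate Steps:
o(Z, r) = -5 + r
W(c) = -2*√(-5 + 2*c) (W(c) = -2*√(c + (-5 + c)) = -2*√(-5 + 2*c))
y(p) = -4 + p
L = 176 (L = 8*(-4*(-4) + 6) = 8*(16 + 6) = 8*22 = 176)
(y(W(-4)) + 591)*L = ((-4 - 2*√(-5 + 2*(-4))) + 591)*176 = ((-4 - 2*√(-5 - 8)) + 591)*176 = ((-4 - 2*I*√13) + 591)*176 = (587 - 2*I*√13)*176 = 103312 - 352*I*√13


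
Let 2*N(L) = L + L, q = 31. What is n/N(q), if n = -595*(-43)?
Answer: 25585/31 ≈ 825.32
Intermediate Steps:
n = 25585
N(L) = L (N(L) = (L + L)/2 = (2*L)/2 = L)
n/N(q) = 25585/31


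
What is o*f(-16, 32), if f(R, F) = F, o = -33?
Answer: -1056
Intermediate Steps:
o*f(-16, 32) = -33*32 = -1056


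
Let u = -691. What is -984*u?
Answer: 679944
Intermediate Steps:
-984*u = -984*(-691) = 679944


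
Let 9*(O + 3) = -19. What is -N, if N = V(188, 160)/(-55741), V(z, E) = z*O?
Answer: -8648/501669 ≈ -0.017238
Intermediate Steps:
O = -46/9 (O = -3 + (⅑)*(-19) = -3 - 19/9 = -46/9 ≈ -5.1111)
V(z, E) = -46*z/9 (V(z, E) = z*(-46/9) = -46*z/9)
N = 8648/501669 (N = -46/9*188/(-55741) = -8648/9*(-1/55741) = 8648/501669 ≈ 0.017238)
-N = -1*8648/501669 = -8648/501669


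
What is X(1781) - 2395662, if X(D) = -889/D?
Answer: -4266674911/1781 ≈ -2.3957e+6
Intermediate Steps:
X(1781) - 2395662 = -889/1781 - 2395662 = -4266674911/1781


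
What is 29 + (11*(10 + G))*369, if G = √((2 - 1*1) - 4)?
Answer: 40619 + 4059*I*√3 ≈ 40619.0 + 7030.4*I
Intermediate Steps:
G = I*√3 (G = √((2 - 1) - 4) = √(1 - 4) = √(-3) = I*√3 ≈ 1.732*I)
29 + (11*(10 + G))*369 = 29 + (11*(10 + I*√3))*369 = 29 + (110 + 11*I*√3)*369 = 29 + (40590 + 4059*I*√3) = 40619 + 4059*I*√3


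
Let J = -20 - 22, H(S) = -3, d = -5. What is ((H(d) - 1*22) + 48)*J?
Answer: -966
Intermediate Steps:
J = -42
((H(d) - 1*22) + 48)*J = ((-3 - 1*22) + 48)*(-42) = ((-3 - 22) + 48)*(-42) = (-25 + 48)*(-42) = 23*(-42) = -966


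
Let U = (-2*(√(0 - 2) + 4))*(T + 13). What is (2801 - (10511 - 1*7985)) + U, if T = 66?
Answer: -357 - 158*I*√2 ≈ -357.0 - 223.45*I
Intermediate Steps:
U = -632 - 158*I*√2 (U = (-2*(√(0 - 2) + 4))*(66 + 13) = -2*(√(-2) + 4)*79 = -2*(I*√2 + 4)*79 = -2*(4 + I*√2)*79 = (-8 - 2*I*√2)*79 = -632 - 158*I*√2 ≈ -632.0 - 223.45*I)
(2801 - (10511 - 1*7985)) + U = (2801 - (10511 - 1*7985)) + (-632 - 158*I*√2) = (2801 - (10511 - 7985)) + (-632 - 158*I*√2) = (2801 - 1*2526) + (-632 - 158*I*√2) = (2801 - 2526) + (-632 - 158*I*√2) = 275 + (-632 - 158*I*√2) = -357 - 158*I*√2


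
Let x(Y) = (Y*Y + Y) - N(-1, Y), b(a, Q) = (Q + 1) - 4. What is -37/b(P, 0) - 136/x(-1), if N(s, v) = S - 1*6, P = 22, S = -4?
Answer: -19/15 ≈ -1.2667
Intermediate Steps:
N(s, v) = -10 (N(s, v) = -4 - 1*6 = -4 - 6 = -10)
b(a, Q) = -3 + Q (b(a, Q) = (1 + Q) - 4 = -3 + Q)
x(Y) = 10 + Y + Y² (x(Y) = (Y*Y + Y) - 1*(-10) = (Y² + Y) + 10 = (Y + Y²) + 10 = 10 + Y + Y²)
-37/b(P, 0) - 136/x(-1) = -37/(-3 + 0) - 136/(10 - 1 + (-1)²) = -37/(-3) - 136/(10 - 1 + 1) = -37*(-⅓) - 136/10 = 37/3 - 136*⅒ = 37/3 - 68/5 = -19/15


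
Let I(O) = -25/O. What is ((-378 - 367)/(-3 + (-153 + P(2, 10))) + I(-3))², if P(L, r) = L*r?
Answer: 31753225/166464 ≈ 190.75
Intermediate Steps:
((-378 - 367)/(-3 + (-153 + P(2, 10))) + I(-3))² = ((-378 - 367)/(-3 + (-153 + 2*10)) - 25/(-3))² = (-745/(-3 + (-153 + 20)) - 25*(-⅓))² = (-745/(-3 - 133) + 25/3)² = (-745/(-136) + 25/3)² = (-745*(-1/136) + 25/3)² = (745/136 + 25/3)² = (5635/408)² = 31753225/166464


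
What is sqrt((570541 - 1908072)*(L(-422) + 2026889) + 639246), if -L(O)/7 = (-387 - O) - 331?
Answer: I*sqrt(2713797596045) ≈ 1.6474e+6*I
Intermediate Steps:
L(O) = 5026 + 7*O (L(O) = -7*((-387 - O) - 331) = -7*(-718 - O) = 5026 + 7*O)
sqrt((570541 - 1908072)*(L(-422) + 2026889) + 639246) = sqrt((570541 - 1908072)*((5026 + 7*(-422)) + 2026889) + 639246) = sqrt(-1337531*((5026 - 2954) + 2026889) + 639246) = sqrt(-1337531*(2072 + 2026889) + 639246) = sqrt(-1337531*2028961 + 639246) = sqrt(-2713798235291 + 639246) = sqrt(-2713797596045) = I*sqrt(2713797596045)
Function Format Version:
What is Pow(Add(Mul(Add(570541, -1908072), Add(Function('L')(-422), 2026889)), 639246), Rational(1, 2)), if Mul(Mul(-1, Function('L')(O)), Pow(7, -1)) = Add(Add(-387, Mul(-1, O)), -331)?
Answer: Mul(I, Pow(2713797596045, Rational(1, 2))) ≈ Mul(1.6474e+6, I)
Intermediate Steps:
Function('L')(O) = Add(5026, Mul(7, O)) (Function('L')(O) = Mul(-7, Add(Add(-387, Mul(-1, O)), -331)) = Mul(-7, Add(-718, Mul(-1, O))) = Add(5026, Mul(7, O)))
Pow(Add(Mul(Add(570541, -1908072), Add(Function('L')(-422), 2026889)), 639246), Rational(1, 2)) = Pow(Add(Mul(Add(570541, -1908072), Add(Add(5026, Mul(7, -422)), 2026889)), 639246), Rational(1, 2)) = Pow(Add(Mul(-1337531, Add(Add(5026, -2954), 2026889)), 639246), Rational(1, 2)) = Pow(Add(Mul(-1337531, Add(2072, 2026889)), 639246), Rational(1, 2)) = Pow(Add(Mul(-1337531, 2028961), 639246), Rational(1, 2)) = Pow(Add(-2713798235291, 639246), Rational(1, 2)) = Pow(-2713797596045, Rational(1, 2)) = Mul(I, Pow(2713797596045, Rational(1, 2)))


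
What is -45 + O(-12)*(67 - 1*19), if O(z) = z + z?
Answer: -1197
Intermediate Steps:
O(z) = 2*z
-45 + O(-12)*(67 - 1*19) = -45 + (2*(-12))*(67 - 1*19) = -45 - 24*(67 - 19) = -45 - 24*48 = -45 - 1152 = -1197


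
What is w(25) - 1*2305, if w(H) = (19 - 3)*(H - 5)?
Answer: -1985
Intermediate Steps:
w(H) = -80 + 16*H (w(H) = 16*(-5 + H) = -80 + 16*H)
w(25) - 1*2305 = (-80 + 16*25) - 1*2305 = (-80 + 400) - 2305 = 320 - 2305 = -1985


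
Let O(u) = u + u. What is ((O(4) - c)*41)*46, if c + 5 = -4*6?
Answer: 69782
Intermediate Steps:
O(u) = 2*u
c = -29 (c = -5 - 4*6 = -5 - 24 = -29)
((O(4) - c)*41)*46 = ((2*4 - 1*(-29))*41)*46 = ((8 + 29)*41)*46 = (37*41)*46 = 1517*46 = 69782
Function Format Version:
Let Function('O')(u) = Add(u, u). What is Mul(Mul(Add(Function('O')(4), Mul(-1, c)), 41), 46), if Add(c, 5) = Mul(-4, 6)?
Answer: 69782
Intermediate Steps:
Function('O')(u) = Mul(2, u)
c = -29 (c = Add(-5, Mul(-4, 6)) = Add(-5, -24) = -29)
Mul(Mul(Add(Function('O')(4), Mul(-1, c)), 41), 46) = Mul(Mul(Add(Mul(2, 4), Mul(-1, -29)), 41), 46) = Mul(Mul(Add(8, 29), 41), 46) = Mul(Mul(37, 41), 46) = Mul(1517, 46) = 69782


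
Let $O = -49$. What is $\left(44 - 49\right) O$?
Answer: $245$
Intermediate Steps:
$\left(44 - 49\right) O = \left(44 - 49\right) \left(-49\right) = \left(-5\right) \left(-49\right) = 245$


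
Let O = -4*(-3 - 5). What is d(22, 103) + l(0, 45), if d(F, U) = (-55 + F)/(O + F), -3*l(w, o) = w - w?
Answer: -11/18 ≈ -0.61111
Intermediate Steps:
O = 32 (O = -4*(-8) = 32)
l(w, o) = 0 (l(w, o) = -(w - w)/3 = -1/3*0 = 0)
d(F, U) = (-55 + F)/(32 + F)
d(22, 103) + l(0, 45) = (-55 + 22)/(32 + 22) + 0 = -33/54 + 0 = (1/54)*(-33) + 0 = -11/18 + 0 = -11/18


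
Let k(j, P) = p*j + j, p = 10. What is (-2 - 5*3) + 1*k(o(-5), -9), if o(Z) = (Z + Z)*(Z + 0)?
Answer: 533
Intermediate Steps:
o(Z) = 2*Z² (o(Z) = (2*Z)*Z = 2*Z²)
k(j, P) = 11*j (k(j, P) = 10*j + j = 11*j)
(-2 - 5*3) + 1*k(o(-5), -9) = (-2 - 5*3) + 1*(11*(2*(-5)²)) = (-2 - 15) + 1*(11*(2*25)) = -17 + 1*(11*50) = -17 + 1*550 = -17 + 550 = 533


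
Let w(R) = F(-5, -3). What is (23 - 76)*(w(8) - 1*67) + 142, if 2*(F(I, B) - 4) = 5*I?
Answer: 8287/2 ≈ 4143.5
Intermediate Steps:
F(I, B) = 4 + 5*I/2 (F(I, B) = 4 + (5*I)/2 = 4 + 5*I/2)
w(R) = -17/2 (w(R) = 4 + (5/2)*(-5) = 4 - 25/2 = -17/2)
(23 - 76)*(w(8) - 1*67) + 142 = (23 - 76)*(-17/2 - 1*67) + 142 = -53*(-17/2 - 67) + 142 = -53*(-151/2) + 142 = 8003/2 + 142 = 8287/2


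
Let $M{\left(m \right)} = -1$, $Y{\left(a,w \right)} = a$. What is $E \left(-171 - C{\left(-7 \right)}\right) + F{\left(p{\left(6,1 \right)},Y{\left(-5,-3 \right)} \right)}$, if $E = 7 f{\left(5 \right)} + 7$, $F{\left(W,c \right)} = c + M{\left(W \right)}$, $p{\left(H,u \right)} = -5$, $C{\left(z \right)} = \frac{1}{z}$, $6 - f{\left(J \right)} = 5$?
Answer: $-2398$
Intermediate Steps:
$f{\left(J \right)} = 1$ ($f{\left(J \right)} = 6 - 5 = 1$)
$F{\left(W,c \right)} = -1 + c$ ($F{\left(W,c \right)} = c - 1 = -1 + c$)
$E = 14$ ($E = 7 \cdot 1 + 7 = 7 + 7 = 14$)
$E \left(-171 - C{\left(-7 \right)}\right) + F{\left(p{\left(6,1 \right)},Y{\left(-5,-3 \right)} \right)} = 14 \left(-171 - \frac{1}{-7}\right) - 6 = 14 \left(-171 - - \frac{1}{7}\right) - 6 = 14 \left(-171 + \frac{1}{7}\right) - 6 = 14 \left(- \frac{1196}{7}\right) - 6 = -2392 - 6 = -2398$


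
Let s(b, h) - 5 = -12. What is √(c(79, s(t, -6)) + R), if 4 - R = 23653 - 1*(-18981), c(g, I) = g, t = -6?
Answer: I*√42551 ≈ 206.28*I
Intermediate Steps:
s(b, h) = -7 (s(b, h) = 5 - 12 = -7)
R = -42630 (R = 4 - (23653 - 1*(-18981)) = 4 - (23653 + 18981) = 4 - 1*42634 = 4 - 42634 = -42630)
√(c(79, s(t, -6)) + R) = √(79 - 42630) = √(-42551) = I*√42551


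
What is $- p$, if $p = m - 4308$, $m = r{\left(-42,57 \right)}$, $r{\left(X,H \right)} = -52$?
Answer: $4360$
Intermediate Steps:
$m = -52$
$p = -4360$ ($p = -52 - 4308 = -4360$)
$- p = \left(-1\right) \left(-4360\right) = 4360$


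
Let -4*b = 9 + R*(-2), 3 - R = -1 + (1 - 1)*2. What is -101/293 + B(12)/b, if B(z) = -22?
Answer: 25683/293 ≈ 87.655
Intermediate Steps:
R = 4 (R = 3 - (-1 + (1 - 1)*2) = 3 - (-1 + 0*2) = 3 - (-1 + 0) = 3 - 1*(-1) = 3 + 1 = 4)
b = -1/4 (b = -(9 + 4*(-2))/4 = -(9 - 8)/4 = -1/4*1 = -1/4 ≈ -0.25000)
-101/293 + B(12)/b = -101/293 - 22/(-1/4) = -101*1/293 - 22*(-4) = -101/293 + 88 = 25683/293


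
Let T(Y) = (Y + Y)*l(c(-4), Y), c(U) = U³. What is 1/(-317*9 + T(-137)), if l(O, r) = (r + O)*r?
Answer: -1/7547991 ≈ -1.3249e-7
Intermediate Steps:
l(O, r) = r*(O + r) (l(O, r) = (O + r)*r = r*(O + r))
T(Y) = 2*Y²*(-64 + Y) (T(Y) = (Y + Y)*(Y*((-4)³ + Y)) = (2*Y)*(Y*(-64 + Y)) = 2*Y²*(-64 + Y))
1/(-317*9 + T(-137)) = 1/(-317*9 + 2*(-137)²*(-64 - 137)) = 1/(-2853 + 2*18769*(-201)) = 1/(-2853 - 7545138) = 1/(-7547991) = -1/7547991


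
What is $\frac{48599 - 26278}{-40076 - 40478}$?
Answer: $- \frac{22321}{80554} \approx -0.27709$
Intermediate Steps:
$\frac{48599 - 26278}{-40076 - 40478} = \frac{22321}{-80554} = 22321 \left(- \frac{1}{80554}\right) = - \frac{22321}{80554}$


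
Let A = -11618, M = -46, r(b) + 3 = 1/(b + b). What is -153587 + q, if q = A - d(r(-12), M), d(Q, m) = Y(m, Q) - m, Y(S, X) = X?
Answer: -3965951/24 ≈ -1.6525e+5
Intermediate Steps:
r(b) = -3 + 1/(2*b) (r(b) = -3 + 1/(b + b) = -3 + 1/(2*b))
d(Q, m) = Q - m
q = -279863/24 (q = -11618 - ((-3 + (½)/(-12)) - 1*(-46)) = -11618 - ((-3 + (½)*(-1/12)) + 46) = -11618 - ((-3 - 1/24) + 46) = -11618 - (-73/24 + 46) = -11618 - 1*1031/24 = -11618 - 1031/24 = -279863/24 ≈ -11661.)
-153587 + q = -153587 - 279863/24 = -3965951/24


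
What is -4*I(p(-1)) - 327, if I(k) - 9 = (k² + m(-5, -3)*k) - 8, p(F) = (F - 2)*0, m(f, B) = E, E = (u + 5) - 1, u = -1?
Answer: -331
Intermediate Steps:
E = 3 (E = (-1 + 5) - 1 = 4 - 1 = 3)
m(f, B) = 3
p(F) = 0 (p(F) = (-2 + F)*0 = 0)
I(k) = 1 + k² + 3*k (I(k) = 9 + ((k² + 3*k) - 8) = 9 + (-8 + k² + 3*k) = 1 + k² + 3*k)
-4*I(p(-1)) - 327 = -4*(1 + 0² + 3*0) - 327 = -4*(1 + 0 + 0) - 327 = -4*1 - 327 = -4 - 327 = -331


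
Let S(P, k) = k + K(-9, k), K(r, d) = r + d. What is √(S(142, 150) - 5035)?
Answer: 2*I*√1186 ≈ 68.877*I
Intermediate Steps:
K(r, d) = d + r
S(P, k) = -9 + 2*k (S(P, k) = k + (k - 9) = k + (-9 + k) = -9 + 2*k)
√(S(142, 150) - 5035) = √((-9 + 2*150) - 5035) = √((-9 + 300) - 5035) = √(291 - 5035) = √(-4744) = 2*I*√1186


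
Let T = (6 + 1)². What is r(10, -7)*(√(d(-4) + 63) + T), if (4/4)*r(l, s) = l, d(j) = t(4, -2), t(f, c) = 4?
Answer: 490 + 10*√67 ≈ 571.85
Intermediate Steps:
d(j) = 4
r(l, s) = l
T = 49 (T = 7² = 49)
r(10, -7)*(√(d(-4) + 63) + T) = 10*(√(4 + 63) + 49) = 10*(√67 + 49) = 10*(49 + √67) = 490 + 10*√67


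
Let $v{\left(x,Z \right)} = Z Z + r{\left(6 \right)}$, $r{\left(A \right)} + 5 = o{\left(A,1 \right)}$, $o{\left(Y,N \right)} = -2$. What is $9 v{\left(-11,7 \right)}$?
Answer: $378$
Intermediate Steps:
$r{\left(A \right)} = -7$ ($r{\left(A \right)} = -5 - 2 = -7$)
$v{\left(x,Z \right)} = -7 + Z^{2}$ ($v{\left(x,Z \right)} = Z Z - 7 = Z^{2} - 7 = -7 + Z^{2}$)
$9 v{\left(-11,7 \right)} = 9 \left(-7 + 7^{2}\right) = 9 \left(-7 + 49\right) = 9 \cdot 42 = 378$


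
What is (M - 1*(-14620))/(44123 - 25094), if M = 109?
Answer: 14729/19029 ≈ 0.77403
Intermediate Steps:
(M - 1*(-14620))/(44123 - 25094) = (109 - 1*(-14620))/(44123 - 25094) = (109 + 14620)/19029 = 14729*(1/19029) = 14729/19029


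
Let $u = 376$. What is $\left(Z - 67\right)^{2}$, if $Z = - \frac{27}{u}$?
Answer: $\frac{635997961}{141376} \approx 4498.6$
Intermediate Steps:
$Z = - \frac{27}{376} \approx -0.071808$
$\left(Z - 67\right)^{2} = \left(- \frac{27}{376} - 67\right)^{2} = \left(- \frac{25219}{376}\right)^{2} = \frac{635997961}{141376}$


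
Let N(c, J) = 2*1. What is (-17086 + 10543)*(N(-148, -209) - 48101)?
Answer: 314711757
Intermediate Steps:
N(c, J) = 2
(-17086 + 10543)*(N(-148, -209) - 48101) = (-17086 + 10543)*(2 - 48101) = -6543*(-48099) = 314711757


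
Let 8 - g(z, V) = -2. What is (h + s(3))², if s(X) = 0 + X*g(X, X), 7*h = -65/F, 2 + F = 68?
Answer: 190302025/213444 ≈ 891.58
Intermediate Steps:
F = 66 (F = -2 + 68 = 66)
g(z, V) = 10 (g(z, V) = 8 - 1*(-2) = 8 + 2 = 10)
h = -65/462 (h = (-65/66)/7 = (-65*1/66)/7 = (⅐)*(-65/66) = -65/462 ≈ -0.14069)
s(X) = 10*X (s(X) = 0 + X*10 = 0 + 10*X = 10*X)
(h + s(3))² = (-65/462 + 10*3)² = (-65/462 + 30)² = (13795/462)² = 190302025/213444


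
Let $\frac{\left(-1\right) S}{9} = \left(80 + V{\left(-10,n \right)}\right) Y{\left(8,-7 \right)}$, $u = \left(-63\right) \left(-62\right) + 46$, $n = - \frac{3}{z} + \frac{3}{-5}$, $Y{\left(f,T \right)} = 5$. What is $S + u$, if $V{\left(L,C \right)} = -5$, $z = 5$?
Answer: $577$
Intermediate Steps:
$n = - \frac{6}{5}$ ($n = - \frac{3}{5} + \frac{3}{-5} = \left(-3\right) \frac{1}{5} + 3 \left(- \frac{1}{5}\right) = - \frac{3}{5} - \frac{3}{5} = - \frac{6}{5} \approx -1.2$)
$u = 3952$ ($u = 3906 + 46 = 3952$)
$S = -3375$ ($S = - 9 \left(80 - 5\right) 5 = - 9 \cdot 75 \cdot 5 = \left(-9\right) 375 = -3375$)
$S + u = -3375 + 3952 = 577$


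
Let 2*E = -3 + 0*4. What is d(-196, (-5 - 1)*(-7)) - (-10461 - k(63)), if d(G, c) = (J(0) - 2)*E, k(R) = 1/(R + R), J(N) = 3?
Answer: 658949/63 ≈ 10460.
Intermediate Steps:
k(R) = 1/(2*R)
E = -3/2 (E = (-3 + 0*4)/2 = (-3 + 0)/2 = (1/2)*(-3) = -3/2 ≈ -1.5000)
d(G, c) = -3/2 (d(G, c) = (3 - 2)*(-3/2) = 1*(-3/2) = -3/2)
d(-196, (-5 - 1)*(-7)) - (-10461 - k(63)) = -3/2 - (-10461 - 1/(2*63)) = -3/2 - (-10461 - 1*1/126) = -3/2 - (-10461 - 1/126) = -3/2 - 1*(-1318087/126) = -3/2 + 1318087/126 = 658949/63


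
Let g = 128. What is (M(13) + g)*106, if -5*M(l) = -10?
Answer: 13780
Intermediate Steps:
M(l) = 2 (M(l) = -⅕*(-10) = 2)
(M(13) + g)*106 = (2 + 128)*106 = 130*106 = 13780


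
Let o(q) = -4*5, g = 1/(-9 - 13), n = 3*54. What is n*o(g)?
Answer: -3240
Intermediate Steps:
n = 162
g = -1/22 (g = 1/(-22) = -1/22 ≈ -0.045455)
o(q) = -20
n*o(g) = 162*(-20) = -3240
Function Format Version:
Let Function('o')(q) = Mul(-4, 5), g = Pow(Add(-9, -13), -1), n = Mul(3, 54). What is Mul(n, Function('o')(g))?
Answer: -3240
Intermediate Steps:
n = 162
g = Rational(-1, 22) (g = Pow(-22, -1) = Rational(-1, 22) ≈ -0.045455)
Function('o')(q) = -20
Mul(n, Function('o')(g)) = Mul(162, -20) = -3240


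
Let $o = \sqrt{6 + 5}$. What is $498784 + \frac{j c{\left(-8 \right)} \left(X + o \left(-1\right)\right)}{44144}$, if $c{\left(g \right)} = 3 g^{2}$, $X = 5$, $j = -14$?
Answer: $\frac{1376144216}{2759} + \frac{168 \sqrt{11}}{2759} \approx 4.9878 \cdot 10^{5}$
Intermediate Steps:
$o = \sqrt{11} \approx 3.3166$
$498784 + \frac{j c{\left(-8 \right)} \left(X + o \left(-1\right)\right)}{44144} = 498784 + \frac{- 14 \cdot 3 \left(-8\right)^{2} \left(5 + \sqrt{11} \left(-1\right)\right)}{44144} = 498784 + - 14 \cdot 3 \cdot 64 \left(5 - \sqrt{11}\right) \frac{1}{44144} = 498784 + \left(-14\right) 192 \left(5 - \sqrt{11}\right) \frac{1}{44144} = 498784 + - 2688 \left(5 - \sqrt{11}\right) \frac{1}{44144} = 498784 + \left(-13440 + 2688 \sqrt{11}\right) \frac{1}{44144} = 498784 - \left(\frac{840}{2759} - \frac{168 \sqrt{11}}{2759}\right) = \frac{1376144216}{2759} + \frac{168 \sqrt{11}}{2759}$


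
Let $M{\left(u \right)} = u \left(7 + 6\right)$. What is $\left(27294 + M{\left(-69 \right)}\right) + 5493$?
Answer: $31890$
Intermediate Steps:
$M{\left(u \right)} = 13 u$ ($M{\left(u \right)} = u 13 = 13 u$)
$\left(27294 + M{\left(-69 \right)}\right) + 5493 = \left(27294 + 13 \left(-69\right)\right) + 5493 = \left(27294 - 897\right) + 5493 = 26397 + 5493 = 31890$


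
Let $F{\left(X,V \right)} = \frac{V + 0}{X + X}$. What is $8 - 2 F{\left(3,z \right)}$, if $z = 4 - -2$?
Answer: $6$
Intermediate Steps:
$z = 6$ ($z = 4 + 2 = 6$)
$F{\left(X,V \right)} = \frac{V}{2 X}$
$8 - 2 F{\left(3,z \right)} = 8 - 2 \cdot \frac{1}{2} \cdot 6 \cdot \frac{1}{3} = 8 - 2 = 6$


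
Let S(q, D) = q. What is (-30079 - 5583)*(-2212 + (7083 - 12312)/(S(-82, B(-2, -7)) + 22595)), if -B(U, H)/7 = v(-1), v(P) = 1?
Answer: 1776109713070/22513 ≈ 7.8893e+7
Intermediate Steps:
B(U, H) = -7 (B(U, H) = -7*1 = -7)
(-30079 - 5583)*(-2212 + (7083 - 12312)/(S(-82, B(-2, -7)) + 22595)) = (-30079 - 5583)*(-2212 + (7083 - 12312)/(-82 + 22595)) = -35662*(-2212 - 5229/22513) = -35662*(-49803985/22513) = 1776109713070/22513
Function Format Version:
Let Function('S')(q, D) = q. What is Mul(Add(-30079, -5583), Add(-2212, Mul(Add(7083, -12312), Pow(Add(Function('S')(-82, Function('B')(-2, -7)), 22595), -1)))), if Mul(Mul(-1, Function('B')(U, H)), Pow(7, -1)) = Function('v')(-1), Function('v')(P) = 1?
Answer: Rational(1776109713070, 22513) ≈ 7.8893e+7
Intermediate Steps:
Function('B')(U, H) = -7 (Function('B')(U, H) = Mul(-7, 1) = -7)
Mul(Add(-30079, -5583), Add(-2212, Mul(Add(7083, -12312), Pow(Add(Function('S')(-82, Function('B')(-2, -7)), 22595), -1)))) = Mul(Add(-30079, -5583), Add(-2212, Mul(Add(7083, -12312), Pow(Add(-82, 22595), -1)))) = Mul(-35662, Add(-2212, Mul(-5229, Pow(22513, -1)))) = Mul(-35662, Add(-2212, Mul(-5229, Rational(1, 22513)))) = Mul(-35662, Add(-2212, Rational(-5229, 22513))) = Mul(-35662, Rational(-49803985, 22513)) = Rational(1776109713070, 22513)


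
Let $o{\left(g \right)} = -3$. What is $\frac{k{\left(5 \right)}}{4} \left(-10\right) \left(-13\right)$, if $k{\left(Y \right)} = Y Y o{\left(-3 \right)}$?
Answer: $- \frac{4875}{2} \approx -2437.5$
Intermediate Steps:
$k{\left(Y \right)} = - 3 Y^{2}$ ($k{\left(Y \right)} = Y Y \left(-3\right) = Y^{2} \left(-3\right) = - 3 Y^{2}$)
$\frac{k{\left(5 \right)}}{4} \left(-10\right) \left(-13\right) = \frac{\left(-3\right) 5^{2}}{4} \left(-10\right) \left(-13\right) = \left(-3\right) 25 \cdot \frac{1}{4} \left(-10\right) \left(-13\right) = \left(-75\right) \frac{1}{4} \left(-10\right) \left(-13\right) = \left(- \frac{75}{4}\right) \left(-10\right) \left(-13\right) = \frac{375}{2} \left(-13\right) = - \frac{4875}{2}$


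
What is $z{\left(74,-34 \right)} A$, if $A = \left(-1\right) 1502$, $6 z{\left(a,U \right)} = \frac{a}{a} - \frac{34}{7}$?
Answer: $\frac{6759}{7} \approx 965.57$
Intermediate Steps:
$z{\left(a,U \right)} = - \frac{9}{14}$ ($z{\left(a,U \right)} = \frac{\frac{a}{a} - \frac{34}{7}}{6} = \frac{1 - \frac{34}{7}}{6} = \frac{1}{6} \left(- \frac{27}{7}\right) = - \frac{9}{14}$)
$A = -1502$
$z{\left(74,-34 \right)} A = \left(- \frac{9}{14}\right) \left(-1502\right) = \frac{6759}{7}$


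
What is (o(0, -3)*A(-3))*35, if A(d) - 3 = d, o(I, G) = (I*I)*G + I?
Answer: 0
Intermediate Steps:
o(I, G) = I + G*I² (o(I, G) = I²*G + I = G*I² + I = I + G*I²)
A(d) = 3 + d
(o(0, -3)*A(-3))*35 = ((0*(1 - 3*0))*(3 - 3))*35 = ((0*(1 + 0))*0)*35 = ((0*1)*0)*35 = (0*0)*35 = 0*35 = 0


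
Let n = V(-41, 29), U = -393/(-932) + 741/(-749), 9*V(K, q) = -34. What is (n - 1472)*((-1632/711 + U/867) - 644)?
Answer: 205214893268903249/215157471858 ≈ 9.5379e+5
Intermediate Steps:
V(K, q) = -34/9 (V(K, q) = (⅑)*(-34) = -34/9)
U = -396255/698068 (U = -393*(-1/932) + 741*(-1/749) = 393/932 - 741/749 = -396255/698068 ≈ -0.56765)
n = -34/9 ≈ -3.7778
(n - 1472)*((-1632/711 + U/867) - 644) = (-34/9 - 1472)*((-1632/711 - 396255/698068/867) - 644) = -13282*((-1632*1/711 - 396255/698068*1/867) - 644)/9 = -13282*((-544/237 - 132085/201741652) - 644)/9 = -13282*(-109778762833/47812771524 - 644)/9 = -13282/9*(-30901203624289/47812771524) = 205214893268903249/215157471858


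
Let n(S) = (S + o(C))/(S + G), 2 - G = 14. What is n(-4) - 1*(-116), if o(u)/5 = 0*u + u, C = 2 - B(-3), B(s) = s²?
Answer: 1895/16 ≈ 118.44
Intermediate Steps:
G = -12 (G = 2 - 1*14 = 2 - 14 = -12)
C = -7 (C = 2 - 1*(-3)² = 2 - 1*9 = 2 - 9 = -7)
o(u) = 5*u (o(u) = 5*(0*u + u) = 5*(0 + u) = 5*u)
n(S) = (-35 + S)/(-12 + S) (n(S) = (S + 5*(-7))/(S - 12) = (S - 35)/(-12 + S) = (-35 + S)/(-12 + S))
n(-4) - 1*(-116) = (-35 - 4)/(-12 - 4) - 1*(-116) = -39/(-16) + 116 = -1/16*(-39) + 116 = 39/16 + 116 = 1895/16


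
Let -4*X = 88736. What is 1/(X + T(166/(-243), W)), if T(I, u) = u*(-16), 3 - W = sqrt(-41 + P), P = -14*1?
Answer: -2779/61784488 - I*sqrt(55)/30892244 ≈ -4.4979e-5 - 2.4007e-7*I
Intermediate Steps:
P = -14
W = 3 - I*sqrt(55) (W = 3 - sqrt(-41 - 14) = 3 - sqrt(-55) = 3 - I*sqrt(55) ≈ 3.0 - 7.4162*I)
T(I, u) = -16*u
X = -22184 (X = -1/4*88736 = -22184)
1/(X + T(166/(-243), W)) = 1/(-22184 - 16*(3 - I*sqrt(55))) = 1/(-22184 + (-48 + 16*I*sqrt(55))) = 1/(-22232 + 16*I*sqrt(55))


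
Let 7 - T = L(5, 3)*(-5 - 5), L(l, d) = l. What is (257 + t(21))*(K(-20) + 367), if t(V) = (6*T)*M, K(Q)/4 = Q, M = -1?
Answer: -24395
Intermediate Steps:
T = 57 (T = 7 - 5*(-5 - 5) = 7 - 5*(-10) = 7 - 1*(-50) = 7 + 50 = 57)
K(Q) = 4*Q
t(V) = -342 (t(V) = (6*57)*(-1) = 342*(-1) = -342)
(257 + t(21))*(K(-20) + 367) = (257 - 342)*(4*(-20) + 367) = -85*(-80 + 367) = -85*287 = -24395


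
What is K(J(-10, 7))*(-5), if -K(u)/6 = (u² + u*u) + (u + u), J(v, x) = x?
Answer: 3360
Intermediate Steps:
K(u) = -12*u - 12*u² (K(u) = -6*((u² + u*u) + (u + u)) = -6*((u² + u²) + 2*u) = -6*(2*u² + 2*u) = -6*(2*u + 2*u²) = -12*u - 12*u²)
K(J(-10, 7))*(-5) = -12*7*(1 + 7)*(-5) = -12*7*8*(-5) = -672*(-5) = 3360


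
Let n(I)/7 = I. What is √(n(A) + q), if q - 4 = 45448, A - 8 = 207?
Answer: √46957 ≈ 216.70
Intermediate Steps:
A = 215 (A = 8 + 207 = 215)
q = 45452 (q = 4 + 45448 = 45452)
n(I) = 7*I
√(n(A) + q) = √(7*215 + 45452) = √(1505 + 45452) = √46957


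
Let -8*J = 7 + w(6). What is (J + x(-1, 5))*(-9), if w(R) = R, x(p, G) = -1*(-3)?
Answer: -99/8 ≈ -12.375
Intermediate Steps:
x(p, G) = 3
J = -13/8 (J = -(7 + 6)/8 = -⅛*13 = -13/8 ≈ -1.6250)
(J + x(-1, 5))*(-9) = (-13/8 + 3)*(-9) = (11/8)*(-9) = -99/8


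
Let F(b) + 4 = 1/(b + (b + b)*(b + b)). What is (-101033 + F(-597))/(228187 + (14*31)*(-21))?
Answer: -143981665442/312187568847 ≈ -0.46120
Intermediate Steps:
F(b) = -4 + 1/(b + 4*b²) (F(b) = -4 + 1/(b + (b + b)*(b + b)) = -4 + 1/(b + (2*b)*(2*b)) = -4 + 1/(b + 4*b²))
(-101033 + F(-597))/(228187 + (14*31)*(-21)) = (-101033 + (1 - 16*(-597)² - 4*(-597))/((-597)*(1 + 4*(-597))))/(228187 + (14*31)*(-21)) = (-101033 - (1 - 16*356409 + 2388)/(597*(1 - 2388)))/(228187 + 434*(-21)) = (-101033 - 1/597*(1 - 5702544 + 2388)/(-2387))/(228187 - 9114) = (-101033 - 1/597*(-1/2387)*(-5700155))/219073 = (-101033 - 5700155/1425039)*(1/219073) = -143981665442/1425039*1/219073 = -143981665442/312187568847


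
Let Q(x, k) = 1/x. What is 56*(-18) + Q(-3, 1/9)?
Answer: -3025/3 ≈ -1008.3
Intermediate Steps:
56*(-18) + Q(-3, 1/9) = 56*(-18) + 1/(-3) = -1008 - 1/3 = -3025/3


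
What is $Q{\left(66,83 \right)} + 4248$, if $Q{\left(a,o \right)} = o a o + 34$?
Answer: $458956$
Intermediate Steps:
$Q{\left(a,o \right)} = 34 + a o^{2}$ ($Q{\left(a,o \right)} = a o o + 34 = a o^{2} + 34 = 34 + a o^{2}$)
$Q{\left(66,83 \right)} + 4248 = \left(34 + 66 \cdot 83^{2}\right) + 4248 = \left(34 + 66 \cdot 6889\right) + 4248 = \left(34 + 454674\right) + 4248 = 454708 + 4248 = 458956$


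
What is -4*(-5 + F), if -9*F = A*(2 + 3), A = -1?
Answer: 160/9 ≈ 17.778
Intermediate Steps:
F = 5/9 (F = -(-1)*(2 + 3)/9 = -(-1)*5/9 = -1/9*(-5) = 5/9 ≈ 0.55556)
-4*(-5 + F) = -4*(-5 + 5/9) = -4*(-40/9) = 160/9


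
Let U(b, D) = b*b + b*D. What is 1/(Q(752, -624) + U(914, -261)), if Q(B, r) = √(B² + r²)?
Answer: 298421/178109709042 - 4*√3730/89054854521 ≈ 1.6727e-6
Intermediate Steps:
U(b, D) = b² + D*b
1/(Q(752, -624) + U(914, -261)) = 1/(√(752² + (-624)²) + 914*(-261 + 914)) = 1/(√(565504 + 389376) + 914*653) = 1/(√954880 + 596842) = 1/(16*√3730 + 596842) = 1/(596842 + 16*√3730)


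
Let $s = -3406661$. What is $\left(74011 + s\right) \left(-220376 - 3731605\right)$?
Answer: $13170569479650$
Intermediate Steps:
$\left(74011 + s\right) \left(-220376 - 3731605\right) = \left(74011 - 3406661\right) \left(-220376 - 3731605\right) = \left(-3332650\right) \left(-3951981\right) = 13170569479650$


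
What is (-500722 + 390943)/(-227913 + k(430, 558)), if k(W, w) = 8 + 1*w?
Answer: 109779/227347 ≈ 0.48287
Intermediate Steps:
k(W, w) = 8 + w
(-500722 + 390943)/(-227913 + k(430, 558)) = (-500722 + 390943)/(-227913 + (8 + 558)) = -109779/(-227913 + 566) = -109779/(-227347) = -109779*(-1/227347) = 109779/227347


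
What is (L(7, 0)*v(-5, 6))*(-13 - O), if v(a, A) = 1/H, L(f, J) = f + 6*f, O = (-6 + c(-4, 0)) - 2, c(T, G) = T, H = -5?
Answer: 49/5 ≈ 9.8000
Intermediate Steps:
O = -12 (O = (-6 - 4) - 2 = -10 - 2 = -12)
L(f, J) = 7*f
v(a, A) = -⅕ (v(a, A) = 1/(-5) = -⅕)
(L(7, 0)*v(-5, 6))*(-13 - O) = ((7*7)*(-⅕))*(-13 - 1*(-12)) = (49*(-⅕))*(-13 + 12) = -49/5*(-1) = 49/5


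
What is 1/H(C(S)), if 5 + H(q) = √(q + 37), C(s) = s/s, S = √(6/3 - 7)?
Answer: 5/13 + √38/13 ≈ 0.85880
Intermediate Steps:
S = I*√5 (S = √(6*(⅓) - 7) = √(2 - 7) = √(-5) = I*√5 ≈ 2.2361*I)
C(s) = 1
H(q) = -5 + √(37 + q) (H(q) = -5 + √(q + 37) = -5 + √(37 + q))
1/H(C(S)) = 1/(-5 + √(37 + 1)) = 1/(-5 + √38)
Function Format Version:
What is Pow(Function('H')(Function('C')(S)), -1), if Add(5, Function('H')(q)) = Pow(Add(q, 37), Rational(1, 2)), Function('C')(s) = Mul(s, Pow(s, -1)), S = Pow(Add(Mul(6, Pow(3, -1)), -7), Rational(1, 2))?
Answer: Add(Rational(5, 13), Mul(Rational(1, 13), Pow(38, Rational(1, 2)))) ≈ 0.85880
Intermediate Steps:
S = Mul(I, Pow(5, Rational(1, 2))) (S = Pow(Add(Mul(6, Rational(1, 3)), -7), Rational(1, 2)) = Pow(Add(2, -7), Rational(1, 2)) = Pow(-5, Rational(1, 2)) = Mul(I, Pow(5, Rational(1, 2))) ≈ Mul(2.2361, I))
Function('C')(s) = 1
Function('H')(q) = Add(-5, Pow(Add(37, q), Rational(1, 2))) (Function('H')(q) = Add(-5, Pow(Add(q, 37), Rational(1, 2))) = Add(-5, Pow(Add(37, q), Rational(1, 2))))
Pow(Function('H')(Function('C')(S)), -1) = Pow(Add(-5, Pow(Add(37, 1), Rational(1, 2))), -1) = Pow(Add(-5, Pow(38, Rational(1, 2))), -1)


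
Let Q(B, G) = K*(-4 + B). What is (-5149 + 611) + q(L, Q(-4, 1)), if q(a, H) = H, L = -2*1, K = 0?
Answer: -4538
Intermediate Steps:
L = -2
Q(B, G) = 0 (Q(B, G) = 0*(-4 + B) = 0)
(-5149 + 611) + q(L, Q(-4, 1)) = (-5149 + 611) + 0 = -4538 + 0 = -4538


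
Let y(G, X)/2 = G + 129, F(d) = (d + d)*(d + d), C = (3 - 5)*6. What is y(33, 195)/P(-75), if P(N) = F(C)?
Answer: 9/16 ≈ 0.56250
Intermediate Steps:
C = -12 (C = -2*6 = -12)
F(d) = 4*d² (F(d) = (2*d)*(2*d) = 4*d²)
y(G, X) = 258 + 2*G (y(G, X) = 2*(G + 129) = 2*(129 + G) = 258 + 2*G)
P(N) = 576 (P(N) = 4*(-12)² = 4*144 = 576)
y(33, 195)/P(-75) = (258 + 2*33)/576 = (258 + 66)*(1/576) = 324*(1/576) = 9/16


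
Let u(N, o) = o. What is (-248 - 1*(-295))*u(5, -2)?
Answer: -94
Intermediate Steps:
(-248 - 1*(-295))*u(5, -2) = (-248 - 1*(-295))*(-2) = (-248 + 295)*(-2) = 47*(-2) = -94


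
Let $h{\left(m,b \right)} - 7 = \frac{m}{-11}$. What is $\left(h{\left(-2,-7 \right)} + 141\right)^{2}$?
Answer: $\frac{2656900}{121} \approx 21958.0$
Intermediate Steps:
$h{\left(m,b \right)} = 7 - \frac{m}{11}$ ($h{\left(m,b \right)} = 7 + \frac{m}{-11} = 7 + m \left(- \frac{1}{11}\right) = 7 - \frac{m}{11}$)
$\left(h{\left(-2,-7 \right)} + 141\right)^{2} = \left(\left(7 - - \frac{2}{11}\right) + 141\right)^{2} = \left(\left(7 + \frac{2}{11}\right) + 141\right)^{2} = \left(\frac{79}{11} + 141\right)^{2} = \left(\frac{1630}{11}\right)^{2} = \frac{2656900}{121}$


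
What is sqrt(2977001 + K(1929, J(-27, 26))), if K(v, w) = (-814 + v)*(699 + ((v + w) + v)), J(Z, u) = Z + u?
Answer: sqrt(8056941) ≈ 2838.5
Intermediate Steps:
K(v, w) = (-814 + v)*(699 + w + 2*v) (K(v, w) = (-814 + v)*(699 + (w + 2*v)) = (-814 + v)*(699 + w + 2*v))
sqrt(2977001 + K(1929, J(-27, 26))) = sqrt(2977001 + (-568986 - 929*1929 - 814*(-27 + 26) + 2*1929**2 + 1929*(-27 + 26))) = sqrt(2977001 + (-568986 - 1792041 - 814*(-1) + 2*3721041 + 1929*(-1))) = sqrt(2977001 + (-568986 - 1792041 + 814 + 7442082 - 1929)) = sqrt(2977001 + 5079940) = sqrt(8056941)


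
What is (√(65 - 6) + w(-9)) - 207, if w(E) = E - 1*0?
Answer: -216 + √59 ≈ -208.32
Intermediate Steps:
w(E) = E (w(E) = E + 0 = E)
(√(65 - 6) + w(-9)) - 207 = (√(65 - 6) - 9) - 207 = (√59 - 9) - 207 = (-9 + √59) - 207 = -216 + √59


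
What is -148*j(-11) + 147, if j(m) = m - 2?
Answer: 2071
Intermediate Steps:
j(m) = -2 + m
-148*j(-11) + 147 = -148*(-2 - 11) + 147 = -148*(-13) + 147 = 1924 + 147 = 2071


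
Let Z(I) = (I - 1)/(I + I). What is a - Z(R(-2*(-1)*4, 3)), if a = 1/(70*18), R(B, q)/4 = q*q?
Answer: -1223/2520 ≈ -0.48532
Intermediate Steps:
R(B, q) = 4*q² (R(B, q) = 4*(q*q) = 4*q²)
Z(I) = (-1 + I)/(2*I) (Z(I) = (-1 + I)/((2*I)) = (-1 + I)*(1/(2*I)) = (-1 + I)/(2*I))
a = 1/1260 ≈ 0.00079365
a - Z(R(-2*(-1)*4, 3)) = 1/1260 - (-1 + 4*3²)/(2*(4*3²)) = 1/1260 - (-1 + 4*9)/(2*(4*9)) = 1/1260 - (-1 + 36)/(2*36) = 1/1260 - 35/(2*36) = 1/1260 - 1*35/72 = 1/1260 - 35/72 = -1223/2520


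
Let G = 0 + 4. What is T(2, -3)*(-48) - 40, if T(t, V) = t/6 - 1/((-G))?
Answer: -68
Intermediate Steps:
G = 4
T(t, V) = 1/4 + t/6 (T(t, V) = t/6 - 1/((-1*4)) = t*(1/6) - 1/(-4) = t/6 - 1*(-1/4) = t/6 + 1/4 = 1/4 + t/6)
T(2, -3)*(-48) - 40 = (1/4 + (1/6)*2)*(-48) - 40 = (1/4 + 1/3)*(-48) - 40 = (7/12)*(-48) - 40 = -28 - 40 = -68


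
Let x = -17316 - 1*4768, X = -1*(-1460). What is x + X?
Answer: -20624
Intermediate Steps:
X = 1460
x = -22084 (x = -17316 - 4768 = -22084)
x + X = -22084 + 1460 = -20624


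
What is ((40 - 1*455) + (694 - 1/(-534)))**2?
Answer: 22197126169/285156 ≈ 77842.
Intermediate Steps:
((40 - 1*455) + (694 - 1/(-534)))**2 = ((40 - 455) + (694 - 1*(-1/534)))**2 = (-415 + (694 + 1/534))**2 = (-415 + 370597/534)**2 = (148987/534)**2 = 22197126169/285156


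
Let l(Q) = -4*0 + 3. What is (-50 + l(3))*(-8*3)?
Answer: 1128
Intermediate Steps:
l(Q) = 3 (l(Q) = 0 + 3 = 3)
(-50 + l(3))*(-8*3) = (-50 + 3)*(-8*3) = -47*(-24) = 1128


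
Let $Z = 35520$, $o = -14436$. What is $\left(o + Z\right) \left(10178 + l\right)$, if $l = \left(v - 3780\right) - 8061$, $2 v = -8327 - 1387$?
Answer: $-137467680$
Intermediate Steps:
$v = -4857$ ($v = \frac{-8327 - 1387}{2} = \frac{1}{2} \left(-9714\right) = -4857$)
$l = -16698$ ($l = \left(-4857 - 3780\right) - 8061 = -8637 - 8061 = -16698$)
$\left(o + Z\right) \left(10178 + l\right) = \left(-14436 + 35520\right) \left(10178 - 16698\right) = 21084 \left(-6520\right) = -137467680$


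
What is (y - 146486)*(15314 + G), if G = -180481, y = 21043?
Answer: 20719043981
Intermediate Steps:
(y - 146486)*(15314 + G) = (21043 - 146486)*(15314 - 180481) = -125443*(-165167) = 20719043981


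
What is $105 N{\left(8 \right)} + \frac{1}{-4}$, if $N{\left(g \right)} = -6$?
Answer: $- \frac{2521}{4} \approx -630.25$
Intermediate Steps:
$105 N{\left(8 \right)} + \frac{1}{-4} = 105 \left(-6\right) + \frac{1}{-4} = -630 - \frac{1}{4} = - \frac{2521}{4}$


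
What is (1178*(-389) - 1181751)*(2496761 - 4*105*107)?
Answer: -4020969277253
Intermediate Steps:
(1178*(-389) - 1181751)*(2496761 - 4*105*107) = (-458242 - 1181751)*(2496761 - 420*107) = -1639993*(2496761 - 44940) = -1639993*2451821 = -4020969277253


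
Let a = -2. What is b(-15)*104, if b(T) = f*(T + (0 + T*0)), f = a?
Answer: 3120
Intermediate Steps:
f = -2
b(T) = -2*T (b(T) = -2*(T + (0 + T*0)) = -2*(T + (0 + 0)) = -2*(T + 0) = -2*T)
b(-15)*104 = -2*(-15)*104 = 30*104 = 3120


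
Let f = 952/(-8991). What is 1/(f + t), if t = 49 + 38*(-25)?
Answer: -8991/8101843 ≈ -0.0011097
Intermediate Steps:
f = -952/8991 (f = 952*(-1/8991) = -952/8991 ≈ -0.10588)
t = -901 (t = 49 - 950 = -901)
1/(f + t) = 1/(-952/8991 - 901) = 1/(-8101843/8991) = -8991/8101843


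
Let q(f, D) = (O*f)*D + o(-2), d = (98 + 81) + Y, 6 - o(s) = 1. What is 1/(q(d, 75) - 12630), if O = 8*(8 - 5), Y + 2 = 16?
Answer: 1/334775 ≈ 2.9871e-6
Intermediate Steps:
Y = 14 (Y = -2 + 16 = 14)
o(s) = 5 (o(s) = 6 - 1*1 = 6 - 1 = 5)
d = 193 (d = (98 + 81) + 14 = 179 + 14 = 193)
O = 24 (O = 8*3 = 24)
q(f, D) = 5 + 24*D*f (q(f, D) = (24*f)*D + 5 = 24*D*f + 5 = 5 + 24*D*f)
1/(q(d, 75) - 12630) = 1/((5 + 24*75*193) - 12630) = 1/((5 + 347400) - 12630) = 1/(347405 - 12630) = 1/334775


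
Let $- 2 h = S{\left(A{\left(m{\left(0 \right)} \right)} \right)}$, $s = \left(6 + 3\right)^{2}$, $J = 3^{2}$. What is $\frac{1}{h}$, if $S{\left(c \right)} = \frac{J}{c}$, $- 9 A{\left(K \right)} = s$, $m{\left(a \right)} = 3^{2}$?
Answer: $2$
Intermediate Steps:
$m{\left(a \right)} = 9$
$J = 9$
$s = 81$ ($s = 9^{2} = 81$)
$A{\left(K \right)} = -9$ ($A{\left(K \right)} = \left(- \frac{1}{9}\right) 81 = -9$)
$S{\left(c \right)} = \frac{9}{c}$
$h = \frac{1}{2}$ ($h = - \frac{9 \frac{1}{-9}}{2} = - \frac{9 \left(- \frac{1}{9}\right)}{2} = \left(- \frac{1}{2}\right) \left(-1\right) = \frac{1}{2} \approx 0.5$)
$\frac{1}{h} = \frac{1}{\frac{1}{2}} = 2$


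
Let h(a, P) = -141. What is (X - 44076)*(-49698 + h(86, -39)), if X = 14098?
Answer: 1494073542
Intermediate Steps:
(X - 44076)*(-49698 + h(86, -39)) = (14098 - 44076)*(-49698 - 141) = -29978*(-49839) = 1494073542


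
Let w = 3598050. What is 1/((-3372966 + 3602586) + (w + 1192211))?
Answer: 1/5019881 ≈ 1.9921e-7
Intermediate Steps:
1/((-3372966 + 3602586) + (w + 1192211)) = 1/((-3372966 + 3602586) + (3598050 + 1192211)) = 1/(229620 + 4790261) = 1/5019881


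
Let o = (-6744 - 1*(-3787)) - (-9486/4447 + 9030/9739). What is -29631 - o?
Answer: -1155285376186/43309333 ≈ -26675.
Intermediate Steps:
o = -128013469937/43309333 (o = (-6744 + 3787) - (-9486*1/4447 + 9030*(1/9739)) = -2957 - (-9486/4447 + 9030/9739) = -2957 - 1*(-52227744/43309333) = -2957 + 52227744/43309333 = -128013469937/43309333 ≈ -2955.8)
-29631 - o = -29631 - 1*(-128013469937/43309333) = -29631 + 128013469937/43309333 = -1155285376186/43309333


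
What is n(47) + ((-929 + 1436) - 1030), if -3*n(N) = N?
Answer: -1616/3 ≈ -538.67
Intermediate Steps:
n(N) = -N/3
n(47) + ((-929 + 1436) - 1030) = -⅓*47 + ((-929 + 1436) - 1030) = -47/3 + (507 - 1030) = -47/3 - 523 = -1616/3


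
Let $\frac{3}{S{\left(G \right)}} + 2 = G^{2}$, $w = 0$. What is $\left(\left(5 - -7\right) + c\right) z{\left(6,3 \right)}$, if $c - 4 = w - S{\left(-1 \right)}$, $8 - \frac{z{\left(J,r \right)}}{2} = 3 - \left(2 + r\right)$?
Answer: $380$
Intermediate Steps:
$z{\left(J,r \right)} = 14 + 2 r$ ($z{\left(J,r \right)} = 16 - 2 \left(3 - \left(2 + r\right)\right) = 16 - 2 \left(1 - r\right) = 16 + \left(-2 + 2 r\right) = 14 + 2 r$)
$S{\left(G \right)} = \frac{3}{-2 + G^{2}}$
$c = 7$ ($c = 4 + \left(0 - \frac{3}{-2 + \left(-1\right)^{2}}\right) = 4 + \left(0 - \frac{3}{-2 + 1}\right) = 4 + \left(0 - \frac{3}{-1}\right) = 4 + \left(0 - 3 \left(-1\right)\right) = 4 + \left(0 - -3\right) = 4 + \left(0 + 3\right) = 4 + 3 = 7$)
$\left(\left(5 - -7\right) + c\right) z{\left(6,3 \right)} = \left(\left(5 - -7\right) + 7\right) \left(14 + 2 \cdot 3\right) = \left(\left(5 + 7\right) + 7\right) \left(14 + 6\right) = \left(12 + 7\right) 20 = 19 \cdot 20 = 380$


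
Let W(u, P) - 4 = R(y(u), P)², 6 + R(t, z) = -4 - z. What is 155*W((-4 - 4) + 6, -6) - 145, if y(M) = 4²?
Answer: 2955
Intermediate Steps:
y(M) = 16
R(t, z) = -10 - z (R(t, z) = -6 + (-4 - z) = -10 - z)
W(u, P) = 4 + (-10 - P)²
155*W((-4 - 4) + 6, -6) - 145 = 155*(4 + (10 - 6)²) - 145 = 155*(4 + 4²) - 145 = 155*(4 + 16) - 145 = 155*20 - 145 = 3100 - 145 = 2955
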